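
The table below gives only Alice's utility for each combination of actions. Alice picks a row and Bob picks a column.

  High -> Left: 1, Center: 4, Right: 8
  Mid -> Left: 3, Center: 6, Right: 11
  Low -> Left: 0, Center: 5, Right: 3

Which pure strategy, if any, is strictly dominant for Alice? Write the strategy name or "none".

Mid

Mid vs High: Left: 3>1, Center: 6>4, Right: 11>8.
Mid vs Low: Left: 3>0, Center: 6>5, Right: 11>3.
Mid strictly beats every other strategy against every opponent action, so it is strictly dominant.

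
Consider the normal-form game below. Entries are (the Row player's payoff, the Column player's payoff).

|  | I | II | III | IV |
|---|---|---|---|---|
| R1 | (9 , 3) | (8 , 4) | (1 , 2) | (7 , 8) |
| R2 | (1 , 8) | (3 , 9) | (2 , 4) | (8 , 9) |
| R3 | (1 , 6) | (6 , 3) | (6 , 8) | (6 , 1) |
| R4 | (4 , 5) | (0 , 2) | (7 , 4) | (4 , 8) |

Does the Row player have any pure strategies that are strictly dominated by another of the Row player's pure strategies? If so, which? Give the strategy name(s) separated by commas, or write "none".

R1: no other strategy beats it everywhere (R2 at I (9>1); R3 at I (9>1); R4 at I (9>4)).
R2: no other strategy beats it everywhere (R1 at III (2>1); R3 at I (1=1); R4 at II (3>0)).
R3: no other strategy beats it everywhere (R1 at III (6>1); R2 at I (1=1); R4 at II (6>0)).
R4 is not dominated — it holds its own against R1 at III (7>1); R2 at I (4>1); R3 at I (4>1).

none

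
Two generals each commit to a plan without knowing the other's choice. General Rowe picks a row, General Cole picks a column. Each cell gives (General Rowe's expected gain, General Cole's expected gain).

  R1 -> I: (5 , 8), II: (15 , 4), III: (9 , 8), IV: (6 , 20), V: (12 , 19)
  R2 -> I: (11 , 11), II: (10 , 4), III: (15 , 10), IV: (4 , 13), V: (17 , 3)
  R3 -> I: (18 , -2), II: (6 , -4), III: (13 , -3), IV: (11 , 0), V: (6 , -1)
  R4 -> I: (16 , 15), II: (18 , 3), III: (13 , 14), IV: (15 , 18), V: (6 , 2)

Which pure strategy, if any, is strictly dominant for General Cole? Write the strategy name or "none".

IV vs I: R1: 20>8, R2: 13>11, R3: 0>-2, R4: 18>15.
IV vs II: R1: 20>4, R2: 13>4, R3: 0>-4, R4: 18>3.
IV vs III: R1: 20>8, R2: 13>10, R3: 0>-3, R4: 18>14.
IV vs V: R1: 20>19, R2: 13>3, R3: 0>-1, R4: 18>2.
IV strictly beats every other strategy against every opponent action, so it is strictly dominant.

IV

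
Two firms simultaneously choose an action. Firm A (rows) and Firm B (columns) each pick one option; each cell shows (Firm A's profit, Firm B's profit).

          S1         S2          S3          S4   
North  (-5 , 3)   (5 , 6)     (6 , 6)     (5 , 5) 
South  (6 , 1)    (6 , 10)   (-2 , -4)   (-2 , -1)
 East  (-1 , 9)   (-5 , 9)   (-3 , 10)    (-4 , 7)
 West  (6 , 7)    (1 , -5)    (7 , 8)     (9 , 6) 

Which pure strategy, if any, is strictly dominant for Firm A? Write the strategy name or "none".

North fails to dominate South at S1 (-5<6).
South fails to dominate North at S3 (-2<6).
East fails to dominate North at S2 (-5<5).
West fails to dominate North at S2 (1<5).
No single strategy dominates all the others.

none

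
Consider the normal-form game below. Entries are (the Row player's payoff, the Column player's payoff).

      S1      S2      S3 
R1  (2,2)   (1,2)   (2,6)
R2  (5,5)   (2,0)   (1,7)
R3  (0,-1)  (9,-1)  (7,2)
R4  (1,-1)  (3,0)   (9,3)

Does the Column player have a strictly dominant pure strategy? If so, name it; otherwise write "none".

S3 vs S1: R1: 6>2, R2: 7>5, R3: 2>-1, R4: 3>-1.
S3 vs S2: R1: 6>2, R2: 7>0, R3: 2>-1, R4: 3>0.
S3 strictly beats every other strategy against every opponent action, so it is strictly dominant.

S3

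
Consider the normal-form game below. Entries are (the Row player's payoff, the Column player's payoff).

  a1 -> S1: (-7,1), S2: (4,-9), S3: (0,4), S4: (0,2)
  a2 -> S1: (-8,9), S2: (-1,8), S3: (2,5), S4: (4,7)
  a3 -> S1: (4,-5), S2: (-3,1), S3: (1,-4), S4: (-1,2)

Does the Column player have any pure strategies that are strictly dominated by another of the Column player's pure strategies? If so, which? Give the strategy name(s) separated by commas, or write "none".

Nothing dominates S1: S2 at a1 (1>-9); S3 at a2 (9>5); S4 at a2 (9>7).
Nothing dominates S2: S1 at a3 (1>-5); S3 at a2 (8>5); S4 at a2 (8>7).
Nothing dominates S3: S1 at a1 (4>1); S2 at a1 (4>-9); S4 at a1 (4>2).
Nothing dominates S4: S1 at a1 (2>1); S2 at a1 (2>-9); S3 at a2 (7>5).

none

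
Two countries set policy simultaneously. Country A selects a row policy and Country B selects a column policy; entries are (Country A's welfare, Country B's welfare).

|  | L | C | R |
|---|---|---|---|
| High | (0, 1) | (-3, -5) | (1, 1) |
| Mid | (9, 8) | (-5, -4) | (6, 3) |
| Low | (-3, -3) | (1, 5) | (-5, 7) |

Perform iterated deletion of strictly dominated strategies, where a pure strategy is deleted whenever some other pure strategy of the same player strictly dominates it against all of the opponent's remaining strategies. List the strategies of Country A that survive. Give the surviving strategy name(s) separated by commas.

Country B's strategy C is strictly dominated by R (High: 1>-5, Mid: 3>-4, Low: 7>5) and is removed.
For Country A, Mid strictly dominates High on the remaining columns (L: 9>0, R: 6>1); eliminate High.
For Country A, Mid strictly dominates Low on the remaining columns (L: 9>-3, R: 6>-5); eliminate Low.
Country B's strategy R is strictly dominated by L (Mid: 8>3) and is removed.
Among the remaining strategies, none is strictly dominated by another pure strategy of the same player, so the elimination stops.
Surviving strategies — Country A: {Mid}; Country B: {L}.

Mid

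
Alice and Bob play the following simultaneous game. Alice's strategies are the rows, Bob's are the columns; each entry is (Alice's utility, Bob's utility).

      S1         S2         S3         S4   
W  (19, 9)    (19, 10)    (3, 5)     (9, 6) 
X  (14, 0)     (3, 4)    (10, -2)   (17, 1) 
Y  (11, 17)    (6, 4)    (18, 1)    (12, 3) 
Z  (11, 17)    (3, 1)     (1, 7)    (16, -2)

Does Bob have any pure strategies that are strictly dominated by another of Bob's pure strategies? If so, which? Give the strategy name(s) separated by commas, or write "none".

S3, S4

S1 is not dominated — it holds its own against S2 at Y (17>4); S3 at W (9>5); S4 at W (9>6).
Nothing dominates S2: S1 at W (10>9); S3 at W (10>5); S4 at W (10>6).
S1 strictly dominates S3 — W: 9>5, X: 0>-2, Y: 17>1, Z: 17>7.
S4: dominated, since S2 does at least as well everywhere (W: 10>6, X: 4>1, Y: 4>3, Z: 1>-2).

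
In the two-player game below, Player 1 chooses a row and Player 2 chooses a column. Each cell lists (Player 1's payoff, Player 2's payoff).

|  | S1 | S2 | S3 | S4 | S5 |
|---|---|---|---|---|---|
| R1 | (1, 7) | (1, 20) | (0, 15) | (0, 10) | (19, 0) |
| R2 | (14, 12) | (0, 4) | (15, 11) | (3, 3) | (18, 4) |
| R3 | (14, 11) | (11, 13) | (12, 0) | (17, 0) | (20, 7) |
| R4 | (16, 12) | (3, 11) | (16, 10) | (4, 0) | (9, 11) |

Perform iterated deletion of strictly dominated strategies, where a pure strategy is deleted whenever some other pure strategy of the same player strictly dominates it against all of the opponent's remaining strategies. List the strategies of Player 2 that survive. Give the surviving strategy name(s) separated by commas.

S1, S2

For Player 1, R3 strictly dominates R1 on the remaining columns (S1: 14>1, S2: 11>1, S3: 12>0, S4: 17>0, S5: 20>19); eliminate R1.
Column S3 is eliminated: S1 beats it against every remaining row (R2: 12>11, R3: 11>0, R4: 12>10).
Player 2's strategy S4 is strictly dominated by S1 (R2: 12>3, R3: 11>0, R4: 12>0) and is removed.
For Player 2, S1 strictly dominates S5 on the remaining rows (R2: 12>4, R3: 11>7, R4: 12>11); eliminate S5.
For Player 1, R4 strictly dominates R2 on the remaining columns (S1: 16>14, S2: 3>0); eliminate R2.
Among the remaining strategies, none is strictly dominated by another pure strategy of the same player, so the elimination stops.
Surviving strategies — Player 1: {R3, R4}; Player 2: {S1, S2}.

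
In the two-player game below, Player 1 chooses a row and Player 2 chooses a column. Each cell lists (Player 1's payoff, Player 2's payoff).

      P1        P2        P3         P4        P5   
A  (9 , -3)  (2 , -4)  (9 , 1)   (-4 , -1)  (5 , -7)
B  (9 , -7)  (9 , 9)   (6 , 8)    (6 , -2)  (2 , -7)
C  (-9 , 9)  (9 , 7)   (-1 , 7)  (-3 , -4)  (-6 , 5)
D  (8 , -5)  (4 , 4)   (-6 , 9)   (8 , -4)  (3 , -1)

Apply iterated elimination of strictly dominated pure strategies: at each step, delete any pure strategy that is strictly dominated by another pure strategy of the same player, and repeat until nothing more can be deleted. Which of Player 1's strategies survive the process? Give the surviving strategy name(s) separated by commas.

A, B, C

Column P4 is eliminated: P3 beats it against every remaining row (A: 1>-1, B: 8>-2, C: 7>-4, D: 9>-4).
Player 2's strategy P5 is strictly dominated by P2 (A: -4>-7, B: 9>-7, C: 7>5, D: 4>-1) and is removed.
For Player 1, B strictly dominates D on the remaining columns (P1: 9>8, P2: 9>4, P3: 6>-6); eliminate D.
Among the remaining strategies, none is strictly dominated by another pure strategy of the same player, so the elimination stops.
Surviving strategies — Player 1: {A, B, C}; Player 2: {P1, P2, P3}.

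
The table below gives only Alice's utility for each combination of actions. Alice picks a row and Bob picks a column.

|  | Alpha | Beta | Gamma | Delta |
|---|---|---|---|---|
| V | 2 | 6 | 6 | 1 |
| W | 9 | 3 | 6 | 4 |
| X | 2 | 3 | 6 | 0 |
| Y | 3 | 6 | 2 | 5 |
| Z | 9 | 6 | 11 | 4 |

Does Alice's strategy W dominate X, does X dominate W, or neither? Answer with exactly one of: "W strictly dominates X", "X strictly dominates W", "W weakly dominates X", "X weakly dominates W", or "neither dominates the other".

W weakly dominates X

Compare W to X across each opponent action: Alpha: 9>2, Beta: 3=3, Gamma: 6=6, Delta: 4>0.
W is at least as good everywhere and strictly better somewhere (tied only at Beta, Gamma), so W weakly but not strictly dominates X.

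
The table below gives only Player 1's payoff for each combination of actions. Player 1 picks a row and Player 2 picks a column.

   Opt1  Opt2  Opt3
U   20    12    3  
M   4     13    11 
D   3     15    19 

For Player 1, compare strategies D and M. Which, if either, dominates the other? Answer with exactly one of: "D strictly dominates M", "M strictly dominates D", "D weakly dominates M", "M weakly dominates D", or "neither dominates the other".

neither dominates the other

D's payoffs vs M's, by Player 2's action — Opt1: 3<4, Opt2: 15>13, Opt3: 19>11.
D does better at Opt2, Opt3 but worse at Opt1; neither strategy dominates the other.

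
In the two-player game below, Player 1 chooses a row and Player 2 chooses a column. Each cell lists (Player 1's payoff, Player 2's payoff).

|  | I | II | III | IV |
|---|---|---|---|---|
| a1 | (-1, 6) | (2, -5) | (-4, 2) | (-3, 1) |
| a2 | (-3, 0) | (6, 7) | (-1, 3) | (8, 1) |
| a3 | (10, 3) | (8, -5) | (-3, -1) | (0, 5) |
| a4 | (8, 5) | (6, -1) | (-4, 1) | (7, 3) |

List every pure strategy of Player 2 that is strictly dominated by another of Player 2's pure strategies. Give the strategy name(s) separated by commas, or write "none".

none

Nothing dominates I: II at a1 (6>-5); III at a1 (6>2); IV at a1 (6>1).
Nothing dominates II: I at a2 (7>0); III at a2 (7>3); IV at a2 (7>1).
Nothing dominates III: I at a2 (3>0); II at a1 (2>-5); IV at a1 (2>1).
Nothing dominates IV: I at a2 (1>0); II at a1 (1>-5); III at a3 (5>-1).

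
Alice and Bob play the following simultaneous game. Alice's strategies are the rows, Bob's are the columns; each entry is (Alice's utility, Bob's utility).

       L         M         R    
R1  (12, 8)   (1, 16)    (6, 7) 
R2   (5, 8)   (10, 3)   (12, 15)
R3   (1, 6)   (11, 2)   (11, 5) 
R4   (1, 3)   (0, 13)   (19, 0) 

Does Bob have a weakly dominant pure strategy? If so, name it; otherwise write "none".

L fails to dominate M at R1 (8<16).
M fails to dominate L at R2 (3<8).
R fails to dominate L at R1 (7<8).
No single strategy dominates all the others.

none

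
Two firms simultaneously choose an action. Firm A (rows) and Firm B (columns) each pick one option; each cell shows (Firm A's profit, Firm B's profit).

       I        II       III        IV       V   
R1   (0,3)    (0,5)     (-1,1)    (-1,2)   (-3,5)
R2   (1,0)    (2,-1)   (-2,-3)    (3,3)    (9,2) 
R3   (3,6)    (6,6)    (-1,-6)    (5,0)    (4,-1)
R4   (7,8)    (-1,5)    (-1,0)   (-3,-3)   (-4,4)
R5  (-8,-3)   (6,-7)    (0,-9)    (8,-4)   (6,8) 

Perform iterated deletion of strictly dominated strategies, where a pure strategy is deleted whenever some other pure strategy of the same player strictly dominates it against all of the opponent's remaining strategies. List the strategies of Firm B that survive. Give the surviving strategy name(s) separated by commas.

I, II, IV, V

Column III is eliminated: I beats it against every remaining row (R1: 3>1, R2: 0>-3, R3: 6>-6, R4: 8>0, R5: -3>-9).
Firm A's strategy R1 is strictly dominated by R2 (I: 1>0, II: 2>0, IV: 3>-1, V: 9>-3) and is removed.
Among the remaining strategies, none is strictly dominated by another pure strategy of the same player, so the elimination stops.
Surviving strategies — Firm A: {R2, R3, R4, R5}; Firm B: {I, II, IV, V}.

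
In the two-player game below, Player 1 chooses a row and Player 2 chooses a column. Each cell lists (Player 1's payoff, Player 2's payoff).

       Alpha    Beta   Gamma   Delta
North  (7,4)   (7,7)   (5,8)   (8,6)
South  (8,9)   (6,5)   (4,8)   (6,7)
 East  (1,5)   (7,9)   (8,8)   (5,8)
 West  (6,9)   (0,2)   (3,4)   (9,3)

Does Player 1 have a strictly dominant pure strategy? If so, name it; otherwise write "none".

North fails to dominate South at Alpha (7<8).
South fails to dominate North at Beta (6<7).
East fails to dominate North at Alpha (1<7).
West fails to dominate North at Alpha (6<7).
No single strategy dominates all the others.

none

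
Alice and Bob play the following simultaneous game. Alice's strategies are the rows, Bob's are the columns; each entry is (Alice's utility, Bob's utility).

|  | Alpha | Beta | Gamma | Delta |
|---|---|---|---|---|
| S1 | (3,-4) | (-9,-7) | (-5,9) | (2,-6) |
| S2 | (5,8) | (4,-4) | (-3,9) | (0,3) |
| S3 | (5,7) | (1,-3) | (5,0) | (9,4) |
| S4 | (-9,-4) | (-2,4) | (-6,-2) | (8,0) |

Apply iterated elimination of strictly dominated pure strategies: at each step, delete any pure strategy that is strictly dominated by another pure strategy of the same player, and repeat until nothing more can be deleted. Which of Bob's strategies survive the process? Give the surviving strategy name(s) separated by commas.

Alpha, Gamma

Row S1 is eliminated: S3 beats it against every remaining column (Alpha: 5>3, Beta: 1>-9, Gamma: 5>-5, Delta: 9>2).
For Alice, S3 strictly dominates S4 on the remaining columns (Alpha: 5>-9, Beta: 1>-2, Gamma: 5>-6, Delta: 9>8); eliminate S4.
Column Beta is eliminated: Alpha beats it against every remaining row (S2: 8>-4, S3: 7>-3).
Column Delta is eliminated: Alpha beats it against every remaining row (S2: 8>3, S3: 7>4).
Among the remaining strategies, none is strictly dominated by another pure strategy of the same player, so the elimination stops.
Surviving strategies — Alice: {S2, S3}; Bob: {Alpha, Gamma}.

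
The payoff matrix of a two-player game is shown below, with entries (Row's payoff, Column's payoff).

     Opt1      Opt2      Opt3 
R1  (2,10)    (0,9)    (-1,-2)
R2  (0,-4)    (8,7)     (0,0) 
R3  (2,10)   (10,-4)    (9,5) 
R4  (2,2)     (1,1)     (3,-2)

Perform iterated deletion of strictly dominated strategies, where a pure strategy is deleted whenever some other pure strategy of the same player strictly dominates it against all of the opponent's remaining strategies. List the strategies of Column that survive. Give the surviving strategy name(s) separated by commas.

Row's strategy R2 is strictly dominated by R3 (Opt1: 2>0, Opt2: 10>8, Opt3: 9>0) and is removed.
For Column, Opt1 strictly dominates Opt2 on the remaining rows (R1: 10>9, R3: 10>-4, R4: 2>1); eliminate Opt2.
Column Opt3 is eliminated: Opt1 beats it against every remaining row (R1: 10>-2, R3: 10>5, R4: 2>-2).
Among the remaining strategies, none is strictly dominated by another pure strategy of the same player, so the elimination stops.
Surviving strategies — Row: {R1, R3, R4}; Column: {Opt1}.

Opt1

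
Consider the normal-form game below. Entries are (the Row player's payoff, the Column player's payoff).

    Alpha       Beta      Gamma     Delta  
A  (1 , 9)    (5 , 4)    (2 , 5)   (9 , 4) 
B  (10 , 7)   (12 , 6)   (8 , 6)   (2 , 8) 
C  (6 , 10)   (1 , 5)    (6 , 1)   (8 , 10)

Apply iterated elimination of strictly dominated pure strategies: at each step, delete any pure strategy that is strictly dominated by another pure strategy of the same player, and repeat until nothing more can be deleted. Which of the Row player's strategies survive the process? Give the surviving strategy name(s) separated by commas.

A, B, C

Column Beta is eliminated: Alpha beats it against every remaining row (A: 9>4, B: 7>6, C: 10>5).
Column Gamma is eliminated: Alpha beats it against every remaining row (A: 9>5, B: 7>6, C: 10>1).
Among the remaining strategies, none is strictly dominated by another pure strategy of the same player, so the elimination stops.
Surviving strategies — the Row player: {A, B, C}; the Column player: {Alpha, Delta}.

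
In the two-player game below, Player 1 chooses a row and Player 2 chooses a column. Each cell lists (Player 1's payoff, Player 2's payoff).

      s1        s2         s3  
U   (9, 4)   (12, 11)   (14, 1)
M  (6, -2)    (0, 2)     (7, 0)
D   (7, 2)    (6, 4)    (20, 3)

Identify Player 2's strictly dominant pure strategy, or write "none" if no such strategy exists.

s2

s2 vs s1: U: 11>4, M: 2>-2, D: 4>2.
s2 vs s3: U: 11>1, M: 2>0, D: 4>3.
s2 strictly beats every other strategy against every opponent action, so it is strictly dominant.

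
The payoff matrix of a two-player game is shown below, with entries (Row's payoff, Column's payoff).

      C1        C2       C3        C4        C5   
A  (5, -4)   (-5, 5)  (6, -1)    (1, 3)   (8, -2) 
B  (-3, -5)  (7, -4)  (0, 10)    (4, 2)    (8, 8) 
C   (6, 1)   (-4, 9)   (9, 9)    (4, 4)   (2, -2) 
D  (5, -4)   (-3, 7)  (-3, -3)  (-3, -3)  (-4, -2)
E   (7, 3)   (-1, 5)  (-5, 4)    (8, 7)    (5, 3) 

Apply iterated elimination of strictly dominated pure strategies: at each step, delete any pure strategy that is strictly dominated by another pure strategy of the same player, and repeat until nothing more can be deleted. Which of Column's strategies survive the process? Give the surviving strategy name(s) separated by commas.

C2, C3, C4

For Column, C2 strictly dominates C1 on the remaining rows (A: 5>-4, B: -4>-5, C: 9>1, D: 7>-4, E: 5>3); eliminate C1.
Row D is eliminated: B beats it against every remaining column (C2: 7>-3, C3: 0>-3, C4: 4>-3, C5: 8>-4).
Column's strategy C5 is strictly dominated by C3 (A: -1>-2, B: 10>8, C: 9>-2, E: 4>3) and is removed.
Row's strategy A is strictly dominated by C (C2: -4>-5, C3: 9>6, C4: 4>1) and is removed.
Among the remaining strategies, none is strictly dominated by another pure strategy of the same player, so the elimination stops.
Surviving strategies — Row: {B, C, E}; Column: {C2, C3, C4}.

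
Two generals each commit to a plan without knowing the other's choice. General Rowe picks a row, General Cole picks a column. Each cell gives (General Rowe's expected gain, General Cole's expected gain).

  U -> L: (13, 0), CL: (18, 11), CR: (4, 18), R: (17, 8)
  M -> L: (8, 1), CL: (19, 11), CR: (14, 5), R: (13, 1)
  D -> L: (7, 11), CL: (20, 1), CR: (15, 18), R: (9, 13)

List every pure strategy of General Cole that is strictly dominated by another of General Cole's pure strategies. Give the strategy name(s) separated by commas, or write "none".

CR strictly dominates L — U: 18>0, M: 5>1, D: 18>11.
CL: no other strategy beats it everywhere (L at U (11>0); CR at M (11>5); R at U (11>8)).
Nothing dominates CR: L at U (18>0); CL at U (18>11); R at U (18>8).
CR strictly dominates R — U: 18>8, M: 5>1, D: 18>13.

L, R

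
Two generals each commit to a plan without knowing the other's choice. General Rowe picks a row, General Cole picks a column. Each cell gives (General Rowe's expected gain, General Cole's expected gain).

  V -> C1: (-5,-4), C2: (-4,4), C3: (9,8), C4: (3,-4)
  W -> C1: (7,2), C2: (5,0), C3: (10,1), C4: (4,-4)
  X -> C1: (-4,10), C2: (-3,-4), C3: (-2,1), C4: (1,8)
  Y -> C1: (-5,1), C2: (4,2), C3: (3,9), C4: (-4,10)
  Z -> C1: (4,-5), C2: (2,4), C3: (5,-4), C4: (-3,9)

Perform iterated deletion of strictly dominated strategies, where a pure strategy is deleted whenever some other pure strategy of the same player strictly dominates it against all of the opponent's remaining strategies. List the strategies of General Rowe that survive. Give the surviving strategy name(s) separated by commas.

For General Rowe, W strictly dominates V on the remaining columns (C1: 7>-5, C2: 5>-4, C3: 10>9, C4: 4>3); eliminate V.
General Rowe's strategy X is strictly dominated by W (C1: 7>-4, C2: 5>-3, C3: 10>-2, C4: 4>1) and is removed.
Row Y is eliminated: W beats it against every remaining column (C1: 7>-5, C2: 5>4, C3: 10>3, C4: 4>-4).
General Rowe's strategy Z is strictly dominated by W (C1: 7>4, C2: 5>2, C3: 10>5, C4: 4>-3) and is removed.
For General Cole, C1 strictly dominates C2 on the remaining rows (W: 2>0); eliminate C2.
General Cole's strategy C3 is strictly dominated by C1 (W: 2>1) and is removed.
For General Cole, C1 strictly dominates C4 on the remaining rows (W: 2>-4); eliminate C4.
Among the remaining strategies, none is strictly dominated by another pure strategy of the same player, so the elimination stops.
Surviving strategies — General Rowe: {W}; General Cole: {C1}.

W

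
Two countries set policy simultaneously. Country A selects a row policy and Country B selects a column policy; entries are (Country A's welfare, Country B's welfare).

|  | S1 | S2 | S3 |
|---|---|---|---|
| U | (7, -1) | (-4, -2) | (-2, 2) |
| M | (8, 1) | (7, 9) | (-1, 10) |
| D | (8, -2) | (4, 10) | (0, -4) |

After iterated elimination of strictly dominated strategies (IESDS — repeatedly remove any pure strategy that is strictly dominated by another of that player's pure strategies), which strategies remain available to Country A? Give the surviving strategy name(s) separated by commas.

M, D

Row U is eliminated: M beats it against every remaining column (S1: 8>7, S2: 7>-4, S3: -1>-2).
Country B's strategy S1 is strictly dominated by S2 (M: 9>1, D: 10>-2) and is removed.
Among the remaining strategies, none is strictly dominated by another pure strategy of the same player, so the elimination stops.
Surviving strategies — Country A: {M, D}; Country B: {S2, S3}.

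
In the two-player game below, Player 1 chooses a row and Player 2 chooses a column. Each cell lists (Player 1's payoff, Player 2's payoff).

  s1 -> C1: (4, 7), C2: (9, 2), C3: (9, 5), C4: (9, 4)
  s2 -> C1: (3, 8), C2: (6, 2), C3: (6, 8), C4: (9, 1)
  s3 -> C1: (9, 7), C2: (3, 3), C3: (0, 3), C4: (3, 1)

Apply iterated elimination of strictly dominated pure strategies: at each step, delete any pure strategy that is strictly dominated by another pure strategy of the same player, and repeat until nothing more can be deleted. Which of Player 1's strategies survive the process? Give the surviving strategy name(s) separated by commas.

s3

For Player 2, C1 strictly dominates C2 on the remaining rows (s1: 7>2, s2: 8>2, s3: 7>3); eliminate C2.
For Player 2, C1 strictly dominates C4 on the remaining rows (s1: 7>4, s2: 8>1, s3: 7>1); eliminate C4.
Row s2 is eliminated: s1 beats it against every remaining column (C1: 4>3, C3: 9>6).
For Player 2, C1 strictly dominates C3 on the remaining rows (s1: 7>5, s3: 7>3); eliminate C3.
Player 1's strategy s1 is strictly dominated by s3 (C1: 9>4) and is removed.
Among the remaining strategies, none is strictly dominated by another pure strategy of the same player, so the elimination stops.
Surviving strategies — Player 1: {s3}; Player 2: {C1}.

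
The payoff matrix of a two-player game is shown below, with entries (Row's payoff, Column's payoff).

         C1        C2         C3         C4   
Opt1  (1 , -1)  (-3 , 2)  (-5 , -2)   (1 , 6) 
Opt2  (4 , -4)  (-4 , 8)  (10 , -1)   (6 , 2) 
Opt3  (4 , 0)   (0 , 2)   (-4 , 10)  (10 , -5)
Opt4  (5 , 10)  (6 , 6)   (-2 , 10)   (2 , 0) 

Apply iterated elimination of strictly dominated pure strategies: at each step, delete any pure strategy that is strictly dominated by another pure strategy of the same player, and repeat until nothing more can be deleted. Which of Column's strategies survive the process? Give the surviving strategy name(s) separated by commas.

Row's strategy Opt1 is strictly dominated by Opt3 (C1: 4>1, C2: 0>-3, C3: -4>-5, C4: 10>1) and is removed.
For Column, C2 strictly dominates C4 on the remaining rows (Opt2: 8>2, Opt3: 2>-5, Opt4: 6>0); eliminate C4.
Row Opt3 is eliminated: Opt4 beats it against every remaining column (C1: 5>4, C2: 6>0, C3: -2>-4).
Among the remaining strategies, none is strictly dominated by another pure strategy of the same player, so the elimination stops.
Surviving strategies — Row: {Opt2, Opt4}; Column: {C1, C2, C3}.

C1, C2, C3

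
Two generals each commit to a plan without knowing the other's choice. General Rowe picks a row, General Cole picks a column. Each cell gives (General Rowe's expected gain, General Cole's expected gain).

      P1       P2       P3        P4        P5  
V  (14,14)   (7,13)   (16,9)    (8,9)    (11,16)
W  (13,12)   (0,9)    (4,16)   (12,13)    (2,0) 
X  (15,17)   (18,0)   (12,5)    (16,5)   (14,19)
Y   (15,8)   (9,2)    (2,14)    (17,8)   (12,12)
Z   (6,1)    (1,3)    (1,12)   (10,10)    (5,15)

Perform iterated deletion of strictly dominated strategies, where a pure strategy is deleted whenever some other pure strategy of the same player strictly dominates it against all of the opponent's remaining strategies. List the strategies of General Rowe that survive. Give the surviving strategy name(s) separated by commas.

For General Rowe, X strictly dominates W on the remaining columns (P1: 15>13, P2: 18>0, P3: 12>4, P4: 16>12, P5: 14>2); eliminate W.
For General Rowe, X strictly dominates Z on the remaining columns (P1: 15>6, P2: 18>1, P3: 12>1, P4: 16>10, P5: 14>5); eliminate Z.
Column P1 is eliminated: P5 beats it against every remaining row (V: 16>14, X: 19>17, Y: 12>8).
General Cole's strategy P2 is strictly dominated by P5 (V: 16>13, X: 19>0, Y: 12>2) and is removed.
Column P4 is eliminated: P5 beats it against every remaining row (V: 16>9, X: 19>5, Y: 12>8).
For General Rowe, X strictly dominates Y on the remaining columns (P3: 12>2, P5: 14>12); eliminate Y.
Column P3 is eliminated: P5 beats it against every remaining row (V: 16>9, X: 19>5).
Row V is eliminated: X beats it against every remaining column (P5: 14>11).
Among the remaining strategies, none is strictly dominated by another pure strategy of the same player, so the elimination stops.
Surviving strategies — General Rowe: {X}; General Cole: {P5}.

X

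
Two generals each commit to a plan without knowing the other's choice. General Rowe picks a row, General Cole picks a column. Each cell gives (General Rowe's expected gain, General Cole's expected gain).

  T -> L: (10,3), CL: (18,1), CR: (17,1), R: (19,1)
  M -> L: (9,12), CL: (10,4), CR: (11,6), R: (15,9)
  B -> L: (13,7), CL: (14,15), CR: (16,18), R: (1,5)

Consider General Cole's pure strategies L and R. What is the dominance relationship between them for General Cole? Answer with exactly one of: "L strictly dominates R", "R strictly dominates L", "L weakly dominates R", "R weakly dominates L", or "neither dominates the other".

L's payoffs vs R's, by General Rowe's action — T: 3>1, M: 12>9, B: 7>5.
L gives a strictly higher payoff against each choice by General Rowe, so L strictly dominates R.

L strictly dominates R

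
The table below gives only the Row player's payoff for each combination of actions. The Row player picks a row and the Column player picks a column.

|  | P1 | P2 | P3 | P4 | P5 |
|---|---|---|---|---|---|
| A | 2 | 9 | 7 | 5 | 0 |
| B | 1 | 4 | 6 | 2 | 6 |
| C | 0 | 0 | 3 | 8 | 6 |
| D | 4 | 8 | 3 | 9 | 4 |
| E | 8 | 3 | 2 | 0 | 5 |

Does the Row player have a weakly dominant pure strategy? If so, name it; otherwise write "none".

none

A fails to dominate B at P5 (0<6).
B fails to dominate A at P1 (1<2).
C fails to dominate A at P1 (0<2).
D fails to dominate A at P2 (8<9).
E fails to dominate A at P2 (3<9).
No single strategy dominates all the others.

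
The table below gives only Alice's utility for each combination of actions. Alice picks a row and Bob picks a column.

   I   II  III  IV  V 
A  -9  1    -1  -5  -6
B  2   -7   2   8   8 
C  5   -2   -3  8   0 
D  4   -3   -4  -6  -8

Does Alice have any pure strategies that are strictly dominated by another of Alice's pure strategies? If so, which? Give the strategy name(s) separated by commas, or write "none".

D

A is not dominated — it holds its own against B at II (1>-7); C at II (1>-2); D at II (1>-3).
Nothing dominates B: A at I (2>-9); C at III (2>-3); D at III (2>-4).
Nothing dominates C: A at I (5>-9); B at I (5>2); D at I (5>4).
D: dominated, since C does at least as well everywhere (I: 5>4, II: -2>-3, III: -3>-4, IV: 8>-6, V: 0>-8).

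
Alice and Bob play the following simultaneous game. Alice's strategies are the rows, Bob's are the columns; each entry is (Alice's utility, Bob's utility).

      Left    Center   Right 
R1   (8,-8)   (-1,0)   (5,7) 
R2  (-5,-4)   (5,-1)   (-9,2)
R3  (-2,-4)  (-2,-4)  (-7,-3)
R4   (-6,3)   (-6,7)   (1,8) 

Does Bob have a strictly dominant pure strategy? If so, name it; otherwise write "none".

Right

Right vs Left: R1: 7>-8, R2: 2>-4, R3: -3>-4, R4: 8>3.
Right vs Center: R1: 7>0, R2: 2>-1, R3: -3>-4, R4: 8>7.
Right strictly beats every other strategy against every opponent action, so it is strictly dominant.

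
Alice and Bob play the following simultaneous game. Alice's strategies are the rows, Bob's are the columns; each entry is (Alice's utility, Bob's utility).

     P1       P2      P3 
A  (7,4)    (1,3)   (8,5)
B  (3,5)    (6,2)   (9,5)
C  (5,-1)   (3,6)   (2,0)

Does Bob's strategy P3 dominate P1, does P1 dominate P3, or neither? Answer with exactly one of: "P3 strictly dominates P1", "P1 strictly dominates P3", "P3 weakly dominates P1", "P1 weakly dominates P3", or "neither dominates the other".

Compare P3 to P1 across each opponent action: A: 5>4, B: 5=5, C: 0>-1.
P3 is at least as good everywhere and strictly better somewhere (tied only at B), so P3 weakly but not strictly dominates P1.

P3 weakly dominates P1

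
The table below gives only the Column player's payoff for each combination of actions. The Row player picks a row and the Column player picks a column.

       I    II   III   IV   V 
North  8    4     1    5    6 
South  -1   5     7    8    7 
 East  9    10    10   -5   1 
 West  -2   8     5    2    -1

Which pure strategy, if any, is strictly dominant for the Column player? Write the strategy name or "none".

none

I fails to dominate II at South (-1<5).
II fails to dominate I at North (4<8).
III fails to dominate I at North (1<8).
IV fails to dominate I at North (5<8).
V fails to dominate I at North (6<8).
No single strategy dominates all the others.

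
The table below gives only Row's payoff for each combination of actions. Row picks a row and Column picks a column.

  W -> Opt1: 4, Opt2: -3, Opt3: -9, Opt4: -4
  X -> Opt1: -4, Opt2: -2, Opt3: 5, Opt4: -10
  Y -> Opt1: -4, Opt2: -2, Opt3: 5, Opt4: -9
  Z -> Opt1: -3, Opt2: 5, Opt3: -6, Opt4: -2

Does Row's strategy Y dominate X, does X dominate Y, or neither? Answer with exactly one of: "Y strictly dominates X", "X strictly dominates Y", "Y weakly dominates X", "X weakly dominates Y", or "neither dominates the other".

Y's payoffs vs X's, by Column's action — Opt1: -4=-4, Opt2: -2=-2, Opt3: 5=5, Opt4: -9>-10.
Y is at least as good everywhere and strictly better somewhere (tied only at Opt1, Opt2, Opt3), so Y weakly but not strictly dominates X.

Y weakly dominates X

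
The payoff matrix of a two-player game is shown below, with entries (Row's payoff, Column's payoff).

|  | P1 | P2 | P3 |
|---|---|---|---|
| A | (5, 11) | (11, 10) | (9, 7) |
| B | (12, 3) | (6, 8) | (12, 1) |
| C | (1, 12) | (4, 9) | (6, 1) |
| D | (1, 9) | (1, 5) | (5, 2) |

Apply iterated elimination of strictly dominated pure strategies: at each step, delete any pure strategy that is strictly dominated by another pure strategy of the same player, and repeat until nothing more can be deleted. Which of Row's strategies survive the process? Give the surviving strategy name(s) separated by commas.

A, B

For Row, A strictly dominates C on the remaining columns (P1: 5>1, P2: 11>4, P3: 9>6); eliminate C.
Row D is eliminated: A beats it against every remaining column (P1: 5>1, P2: 11>1, P3: 9>5).
Column P3 is eliminated: P1 beats it against every remaining row (A: 11>7, B: 3>1).
Among the remaining strategies, none is strictly dominated by another pure strategy of the same player, so the elimination stops.
Surviving strategies — Row: {A, B}; Column: {P1, P2}.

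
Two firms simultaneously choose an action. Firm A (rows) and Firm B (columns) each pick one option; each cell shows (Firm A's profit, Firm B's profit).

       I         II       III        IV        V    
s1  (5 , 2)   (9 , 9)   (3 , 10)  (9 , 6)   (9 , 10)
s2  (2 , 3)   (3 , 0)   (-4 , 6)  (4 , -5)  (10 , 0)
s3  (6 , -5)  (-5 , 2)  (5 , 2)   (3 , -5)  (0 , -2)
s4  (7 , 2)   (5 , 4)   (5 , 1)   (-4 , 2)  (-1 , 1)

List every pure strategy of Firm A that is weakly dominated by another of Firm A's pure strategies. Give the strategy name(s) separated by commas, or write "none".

s1 is not dominated — it holds its own against s2 at I (5>2); s3 at II (9>-5); s4 at II (9>5).
s2: no other strategy beats it everywhere (s1 at V (10>9); s3 at II (3>-5); s4 at IV (4>-4)).
s3 is not dominated — it holds its own against s1 at I (6>5); s2 at I (6>2); s4 at IV (3>-4).
s4 is not dominated — it holds its own against s1 at I (7>5); s2 at I (7>2); s3 at I (7>6).

none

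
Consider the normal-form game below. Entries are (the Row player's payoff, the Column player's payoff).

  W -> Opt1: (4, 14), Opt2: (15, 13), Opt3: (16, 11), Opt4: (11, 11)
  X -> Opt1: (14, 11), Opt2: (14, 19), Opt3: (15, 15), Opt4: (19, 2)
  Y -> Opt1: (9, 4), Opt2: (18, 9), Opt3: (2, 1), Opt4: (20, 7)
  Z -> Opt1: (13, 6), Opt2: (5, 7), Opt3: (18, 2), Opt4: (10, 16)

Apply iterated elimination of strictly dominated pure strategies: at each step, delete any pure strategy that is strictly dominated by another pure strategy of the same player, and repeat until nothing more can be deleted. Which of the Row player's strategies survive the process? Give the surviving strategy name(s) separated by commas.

Y

The Column player's strategy Opt3 is strictly dominated by Opt2 (W: 13>11, X: 19>15, Y: 9>1, Z: 7>2) and is removed.
The Row player's strategy W is strictly dominated by Y (Opt1: 9>4, Opt2: 18>15, Opt4: 20>11) and is removed.
The Row player's strategy Z is strictly dominated by X (Opt1: 14>13, Opt2: 14>5, Opt4: 19>10) and is removed.
The Column player's strategy Opt1 is strictly dominated by Opt2 (X: 19>11, Y: 9>4) and is removed.
For the Row player, Y strictly dominates X on the remaining columns (Opt2: 18>14, Opt4: 20>19); eliminate X.
The Column player's strategy Opt4 is strictly dominated by Opt2 (Y: 9>7) and is removed.
Among the remaining strategies, none is strictly dominated by another pure strategy of the same player, so the elimination stops.
Surviving strategies — the Row player: {Y}; the Column player: {Opt2}.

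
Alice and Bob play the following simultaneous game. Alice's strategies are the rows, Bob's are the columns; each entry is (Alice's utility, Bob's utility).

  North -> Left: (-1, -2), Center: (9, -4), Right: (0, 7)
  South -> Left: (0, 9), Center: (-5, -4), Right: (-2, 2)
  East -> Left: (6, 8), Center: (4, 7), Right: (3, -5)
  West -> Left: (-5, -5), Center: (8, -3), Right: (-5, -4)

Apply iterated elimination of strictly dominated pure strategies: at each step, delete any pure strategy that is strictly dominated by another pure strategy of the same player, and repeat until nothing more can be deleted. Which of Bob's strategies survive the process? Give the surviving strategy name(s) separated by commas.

Row South is eliminated: East beats it against every remaining column (Left: 6>0, Center: 4>-5, Right: 3>-2).
Alice's strategy West is strictly dominated by North (Left: -1>-5, Center: 9>8, Right: 0>-5) and is removed.
For Bob, Left strictly dominates Center on the remaining rows (North: -2>-4, East: 8>7); eliminate Center.
Row North is eliminated: East beats it against every remaining column (Left: 6>-1, Right: 3>0).
Bob's strategy Right is strictly dominated by Left (East: 8>-5) and is removed.
Among the remaining strategies, none is strictly dominated by another pure strategy of the same player, so the elimination stops.
Surviving strategies — Alice: {East}; Bob: {Left}.

Left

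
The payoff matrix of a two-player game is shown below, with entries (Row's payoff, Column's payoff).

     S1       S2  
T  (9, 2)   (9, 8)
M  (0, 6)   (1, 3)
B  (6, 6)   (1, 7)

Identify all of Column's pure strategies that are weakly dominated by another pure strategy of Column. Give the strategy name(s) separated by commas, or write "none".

S1: no other strategy beats it everywhere (S2 at M (6>3)).
Nothing dominates S2: S1 at T (8>2).

none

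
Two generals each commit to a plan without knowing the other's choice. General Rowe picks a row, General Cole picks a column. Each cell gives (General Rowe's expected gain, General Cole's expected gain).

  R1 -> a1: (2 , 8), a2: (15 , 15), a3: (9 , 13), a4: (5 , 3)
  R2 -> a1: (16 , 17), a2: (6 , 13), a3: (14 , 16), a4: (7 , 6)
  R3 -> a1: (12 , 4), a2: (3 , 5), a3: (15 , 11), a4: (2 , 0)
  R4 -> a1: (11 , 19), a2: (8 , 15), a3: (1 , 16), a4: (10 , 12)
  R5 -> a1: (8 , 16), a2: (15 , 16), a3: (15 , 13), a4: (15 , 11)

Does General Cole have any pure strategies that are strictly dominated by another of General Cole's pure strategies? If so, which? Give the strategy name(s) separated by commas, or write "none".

a4

Nothing dominates a1: a2 at R2 (17>13); a3 at R2 (17>16); a4 at R1 (8>3).
a2 is not dominated — it holds its own against a1 at R1 (15>8); a3 at R1 (15>13); a4 at R1 (15>3).
Nothing dominates a3: a1 at R1 (13>8); a2 at R2 (16>13); a4 at R1 (13>3).
a4: dominated, since a1 does at least as well everywhere (R1: 8>3, R2: 17>6, R3: 4>0, R4: 19>12, R5: 16>11).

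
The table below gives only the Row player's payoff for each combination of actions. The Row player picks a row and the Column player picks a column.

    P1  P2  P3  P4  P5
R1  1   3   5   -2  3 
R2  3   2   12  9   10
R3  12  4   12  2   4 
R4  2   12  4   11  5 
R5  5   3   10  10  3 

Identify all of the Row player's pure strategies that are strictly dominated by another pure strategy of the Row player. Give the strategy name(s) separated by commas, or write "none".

R1: dominated, since R3 does at least as well everywhere (P1: 12>1, P2: 4>3, P3: 12>5, P4: 2>-2, P5: 4>3).
R2: no other strategy beats it everywhere (R1 at P1 (3>1); R3 at P3 (12=12); R4 at P1 (3>2); R5 at P3 (12>10)).
R3 is not dominated — it holds its own against R1 at P1 (12>1); R2 at P1 (12>3); R4 at P1 (12>2); R5 at P1 (12>5).
R4 is not dominated — it holds its own against R1 at P1 (2>1); R2 at P2 (12>2); R3 at P2 (12>4); R5 at P2 (12>3).
R5: no other strategy beats it everywhere (R1 at P1 (5>1); R2 at P1 (5>3); R3 at P4 (10>2); R4 at P1 (5>2)).

R1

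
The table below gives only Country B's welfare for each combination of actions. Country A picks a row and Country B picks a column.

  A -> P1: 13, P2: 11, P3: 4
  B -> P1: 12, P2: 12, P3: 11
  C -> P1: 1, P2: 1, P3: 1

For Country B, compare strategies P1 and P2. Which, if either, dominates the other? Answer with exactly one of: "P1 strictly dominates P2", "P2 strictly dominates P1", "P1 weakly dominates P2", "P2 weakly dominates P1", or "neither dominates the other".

P1 weakly dominates P2

P1's payoffs vs P2's, by Country A's action — A: 13>11, B: 12=12, C: 1=1.
P1 is at least as good everywhere and strictly better somewhere (tied only at B, C), so P1 weakly but not strictly dominates P2.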